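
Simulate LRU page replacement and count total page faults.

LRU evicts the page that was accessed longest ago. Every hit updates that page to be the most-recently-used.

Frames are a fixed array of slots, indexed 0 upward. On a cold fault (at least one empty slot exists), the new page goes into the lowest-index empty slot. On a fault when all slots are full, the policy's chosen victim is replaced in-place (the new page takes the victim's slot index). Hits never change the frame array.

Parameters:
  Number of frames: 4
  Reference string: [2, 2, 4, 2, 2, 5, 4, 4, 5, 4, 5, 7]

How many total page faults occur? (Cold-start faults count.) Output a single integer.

Answer: 4

Derivation:
Step 0: ref 2 → FAULT, frames=[2,-,-,-]
Step 1: ref 2 → HIT, frames=[2,-,-,-]
Step 2: ref 4 → FAULT, frames=[2,4,-,-]
Step 3: ref 2 → HIT, frames=[2,4,-,-]
Step 4: ref 2 → HIT, frames=[2,4,-,-]
Step 5: ref 5 → FAULT, frames=[2,4,5,-]
Step 6: ref 4 → HIT, frames=[2,4,5,-]
Step 7: ref 4 → HIT, frames=[2,4,5,-]
Step 8: ref 5 → HIT, frames=[2,4,5,-]
Step 9: ref 4 → HIT, frames=[2,4,5,-]
Step 10: ref 5 → HIT, frames=[2,4,5,-]
Step 11: ref 7 → FAULT, frames=[2,4,5,7]
Total faults: 4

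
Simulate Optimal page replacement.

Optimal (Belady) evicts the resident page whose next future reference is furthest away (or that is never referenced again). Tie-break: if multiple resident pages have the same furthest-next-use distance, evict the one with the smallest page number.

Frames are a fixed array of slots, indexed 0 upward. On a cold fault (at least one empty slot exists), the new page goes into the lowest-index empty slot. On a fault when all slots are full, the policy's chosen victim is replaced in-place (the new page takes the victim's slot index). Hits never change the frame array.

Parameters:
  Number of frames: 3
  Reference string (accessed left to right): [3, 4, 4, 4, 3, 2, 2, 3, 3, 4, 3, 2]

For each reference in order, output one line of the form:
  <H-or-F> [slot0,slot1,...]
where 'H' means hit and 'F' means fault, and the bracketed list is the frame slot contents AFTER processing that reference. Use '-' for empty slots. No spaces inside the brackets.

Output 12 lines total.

F [3,-,-]
F [3,4,-]
H [3,4,-]
H [3,4,-]
H [3,4,-]
F [3,4,2]
H [3,4,2]
H [3,4,2]
H [3,4,2]
H [3,4,2]
H [3,4,2]
H [3,4,2]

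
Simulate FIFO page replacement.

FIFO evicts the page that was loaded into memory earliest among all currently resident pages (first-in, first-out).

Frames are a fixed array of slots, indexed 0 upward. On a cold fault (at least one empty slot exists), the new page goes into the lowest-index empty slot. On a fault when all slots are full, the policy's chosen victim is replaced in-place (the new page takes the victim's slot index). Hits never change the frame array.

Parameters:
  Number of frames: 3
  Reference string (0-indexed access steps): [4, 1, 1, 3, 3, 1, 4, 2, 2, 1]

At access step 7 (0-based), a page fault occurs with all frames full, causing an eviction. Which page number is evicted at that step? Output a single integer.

Step 0: ref 4 -> FAULT, frames=[4,-,-]
Step 1: ref 1 -> FAULT, frames=[4,1,-]
Step 2: ref 1 -> HIT, frames=[4,1,-]
Step 3: ref 3 -> FAULT, frames=[4,1,3]
Step 4: ref 3 -> HIT, frames=[4,1,3]
Step 5: ref 1 -> HIT, frames=[4,1,3]
Step 6: ref 4 -> HIT, frames=[4,1,3]
Step 7: ref 2 -> FAULT, evict 4, frames=[2,1,3]
At step 7: evicted page 4

Answer: 4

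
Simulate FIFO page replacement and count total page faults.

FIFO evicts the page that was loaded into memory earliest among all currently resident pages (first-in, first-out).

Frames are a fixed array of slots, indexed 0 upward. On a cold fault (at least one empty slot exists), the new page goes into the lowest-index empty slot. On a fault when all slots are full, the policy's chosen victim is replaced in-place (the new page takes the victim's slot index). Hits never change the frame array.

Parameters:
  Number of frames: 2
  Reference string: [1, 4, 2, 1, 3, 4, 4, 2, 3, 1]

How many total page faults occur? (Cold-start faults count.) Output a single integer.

Step 0: ref 1 → FAULT, frames=[1,-]
Step 1: ref 4 → FAULT, frames=[1,4]
Step 2: ref 2 → FAULT (evict 1), frames=[2,4]
Step 3: ref 1 → FAULT (evict 4), frames=[2,1]
Step 4: ref 3 → FAULT (evict 2), frames=[3,1]
Step 5: ref 4 → FAULT (evict 1), frames=[3,4]
Step 6: ref 4 → HIT, frames=[3,4]
Step 7: ref 2 → FAULT (evict 3), frames=[2,4]
Step 8: ref 3 → FAULT (evict 4), frames=[2,3]
Step 9: ref 1 → FAULT (evict 2), frames=[1,3]
Total faults: 9

Answer: 9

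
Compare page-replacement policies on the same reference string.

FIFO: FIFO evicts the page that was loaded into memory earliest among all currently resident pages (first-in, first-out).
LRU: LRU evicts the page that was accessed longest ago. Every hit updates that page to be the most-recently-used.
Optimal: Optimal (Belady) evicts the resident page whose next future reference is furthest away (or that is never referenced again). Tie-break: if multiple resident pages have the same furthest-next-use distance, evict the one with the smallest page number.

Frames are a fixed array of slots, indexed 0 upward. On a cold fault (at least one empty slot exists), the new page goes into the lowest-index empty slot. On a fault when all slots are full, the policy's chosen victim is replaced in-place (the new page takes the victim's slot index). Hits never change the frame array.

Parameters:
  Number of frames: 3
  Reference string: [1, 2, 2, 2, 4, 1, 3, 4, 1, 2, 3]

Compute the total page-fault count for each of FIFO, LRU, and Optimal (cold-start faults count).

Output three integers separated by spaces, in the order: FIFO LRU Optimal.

--- FIFO ---
  step 0: ref 1 -> FAULT, frames=[1,-,-] (faults so far: 1)
  step 1: ref 2 -> FAULT, frames=[1,2,-] (faults so far: 2)
  step 2: ref 2 -> HIT, frames=[1,2,-] (faults so far: 2)
  step 3: ref 2 -> HIT, frames=[1,2,-] (faults so far: 2)
  step 4: ref 4 -> FAULT, frames=[1,2,4] (faults so far: 3)
  step 5: ref 1 -> HIT, frames=[1,2,4] (faults so far: 3)
  step 6: ref 3 -> FAULT, evict 1, frames=[3,2,4] (faults so far: 4)
  step 7: ref 4 -> HIT, frames=[3,2,4] (faults so far: 4)
  step 8: ref 1 -> FAULT, evict 2, frames=[3,1,4] (faults so far: 5)
  step 9: ref 2 -> FAULT, evict 4, frames=[3,1,2] (faults so far: 6)
  step 10: ref 3 -> HIT, frames=[3,1,2] (faults so far: 6)
  FIFO total faults: 6
--- LRU ---
  step 0: ref 1 -> FAULT, frames=[1,-,-] (faults so far: 1)
  step 1: ref 2 -> FAULT, frames=[1,2,-] (faults so far: 2)
  step 2: ref 2 -> HIT, frames=[1,2,-] (faults so far: 2)
  step 3: ref 2 -> HIT, frames=[1,2,-] (faults so far: 2)
  step 4: ref 4 -> FAULT, frames=[1,2,4] (faults so far: 3)
  step 5: ref 1 -> HIT, frames=[1,2,4] (faults so far: 3)
  step 6: ref 3 -> FAULT, evict 2, frames=[1,3,4] (faults so far: 4)
  step 7: ref 4 -> HIT, frames=[1,3,4] (faults so far: 4)
  step 8: ref 1 -> HIT, frames=[1,3,4] (faults so far: 4)
  step 9: ref 2 -> FAULT, evict 3, frames=[1,2,4] (faults so far: 5)
  step 10: ref 3 -> FAULT, evict 4, frames=[1,2,3] (faults so far: 6)
  LRU total faults: 6
--- Optimal ---
  step 0: ref 1 -> FAULT, frames=[1,-,-] (faults so far: 1)
  step 1: ref 2 -> FAULT, frames=[1,2,-] (faults so far: 2)
  step 2: ref 2 -> HIT, frames=[1,2,-] (faults so far: 2)
  step 3: ref 2 -> HIT, frames=[1,2,-] (faults so far: 2)
  step 4: ref 4 -> FAULT, frames=[1,2,4] (faults so far: 3)
  step 5: ref 1 -> HIT, frames=[1,2,4] (faults so far: 3)
  step 6: ref 3 -> FAULT, evict 2, frames=[1,3,4] (faults so far: 4)
  step 7: ref 4 -> HIT, frames=[1,3,4] (faults so far: 4)
  step 8: ref 1 -> HIT, frames=[1,3,4] (faults so far: 4)
  step 9: ref 2 -> FAULT, evict 1, frames=[2,3,4] (faults so far: 5)
  step 10: ref 3 -> HIT, frames=[2,3,4] (faults so far: 5)
  Optimal total faults: 5

Answer: 6 6 5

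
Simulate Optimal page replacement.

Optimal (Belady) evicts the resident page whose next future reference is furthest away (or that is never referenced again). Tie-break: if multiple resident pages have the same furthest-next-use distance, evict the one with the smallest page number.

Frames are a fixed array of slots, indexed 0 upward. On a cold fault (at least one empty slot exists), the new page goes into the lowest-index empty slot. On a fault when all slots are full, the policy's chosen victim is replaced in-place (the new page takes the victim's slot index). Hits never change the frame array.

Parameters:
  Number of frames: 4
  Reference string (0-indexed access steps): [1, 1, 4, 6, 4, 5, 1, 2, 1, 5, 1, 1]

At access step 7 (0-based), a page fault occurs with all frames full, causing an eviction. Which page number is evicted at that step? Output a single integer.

Step 0: ref 1 -> FAULT, frames=[1,-,-,-]
Step 1: ref 1 -> HIT, frames=[1,-,-,-]
Step 2: ref 4 -> FAULT, frames=[1,4,-,-]
Step 3: ref 6 -> FAULT, frames=[1,4,6,-]
Step 4: ref 4 -> HIT, frames=[1,4,6,-]
Step 5: ref 5 -> FAULT, frames=[1,4,6,5]
Step 6: ref 1 -> HIT, frames=[1,4,6,5]
Step 7: ref 2 -> FAULT, evict 4, frames=[1,2,6,5]
At step 7: evicted page 4

Answer: 4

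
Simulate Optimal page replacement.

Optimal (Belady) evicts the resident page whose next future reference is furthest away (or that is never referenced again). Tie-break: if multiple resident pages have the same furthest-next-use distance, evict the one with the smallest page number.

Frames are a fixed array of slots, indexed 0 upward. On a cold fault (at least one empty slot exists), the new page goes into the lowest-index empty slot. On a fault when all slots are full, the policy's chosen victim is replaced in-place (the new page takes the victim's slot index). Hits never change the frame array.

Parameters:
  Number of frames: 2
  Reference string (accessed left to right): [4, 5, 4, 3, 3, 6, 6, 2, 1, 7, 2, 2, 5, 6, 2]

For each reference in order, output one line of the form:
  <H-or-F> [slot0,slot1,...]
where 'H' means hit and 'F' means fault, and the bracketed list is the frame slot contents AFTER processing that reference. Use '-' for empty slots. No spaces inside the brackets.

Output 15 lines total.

F [4,-]
F [4,5]
H [4,5]
F [3,5]
H [3,5]
F [6,5]
H [6,5]
F [2,5]
F [2,1]
F [2,7]
H [2,7]
H [2,7]
F [2,5]
F [2,6]
H [2,6]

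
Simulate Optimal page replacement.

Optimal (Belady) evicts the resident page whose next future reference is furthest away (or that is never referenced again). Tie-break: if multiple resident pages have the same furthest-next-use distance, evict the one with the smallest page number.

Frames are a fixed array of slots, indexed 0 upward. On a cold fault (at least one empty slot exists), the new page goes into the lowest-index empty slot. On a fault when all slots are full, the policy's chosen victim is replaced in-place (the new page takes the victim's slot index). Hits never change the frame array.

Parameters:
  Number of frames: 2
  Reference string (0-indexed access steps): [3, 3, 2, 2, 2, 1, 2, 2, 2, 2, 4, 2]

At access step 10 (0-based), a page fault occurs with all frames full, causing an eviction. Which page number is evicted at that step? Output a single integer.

Answer: 1

Derivation:
Step 0: ref 3 -> FAULT, frames=[3,-]
Step 1: ref 3 -> HIT, frames=[3,-]
Step 2: ref 2 -> FAULT, frames=[3,2]
Step 3: ref 2 -> HIT, frames=[3,2]
Step 4: ref 2 -> HIT, frames=[3,2]
Step 5: ref 1 -> FAULT, evict 3, frames=[1,2]
Step 6: ref 2 -> HIT, frames=[1,2]
Step 7: ref 2 -> HIT, frames=[1,2]
Step 8: ref 2 -> HIT, frames=[1,2]
Step 9: ref 2 -> HIT, frames=[1,2]
Step 10: ref 4 -> FAULT, evict 1, frames=[4,2]
At step 10: evicted page 1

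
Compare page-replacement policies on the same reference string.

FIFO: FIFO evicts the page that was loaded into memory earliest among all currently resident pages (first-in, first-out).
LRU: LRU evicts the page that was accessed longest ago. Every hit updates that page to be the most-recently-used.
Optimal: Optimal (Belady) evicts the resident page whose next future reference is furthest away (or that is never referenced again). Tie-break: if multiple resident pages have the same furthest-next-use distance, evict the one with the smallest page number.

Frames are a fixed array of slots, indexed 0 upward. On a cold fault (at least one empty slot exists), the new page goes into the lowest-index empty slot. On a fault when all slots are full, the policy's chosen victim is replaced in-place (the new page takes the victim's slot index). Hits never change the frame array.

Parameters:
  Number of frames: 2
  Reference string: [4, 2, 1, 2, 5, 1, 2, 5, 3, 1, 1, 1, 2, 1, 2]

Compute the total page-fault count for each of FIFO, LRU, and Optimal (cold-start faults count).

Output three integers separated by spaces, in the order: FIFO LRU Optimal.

--- FIFO ---
  step 0: ref 4 -> FAULT, frames=[4,-] (faults so far: 1)
  step 1: ref 2 -> FAULT, frames=[4,2] (faults so far: 2)
  step 2: ref 1 -> FAULT, evict 4, frames=[1,2] (faults so far: 3)
  step 3: ref 2 -> HIT, frames=[1,2] (faults so far: 3)
  step 4: ref 5 -> FAULT, evict 2, frames=[1,5] (faults so far: 4)
  step 5: ref 1 -> HIT, frames=[1,5] (faults so far: 4)
  step 6: ref 2 -> FAULT, evict 1, frames=[2,5] (faults so far: 5)
  step 7: ref 5 -> HIT, frames=[2,5] (faults so far: 5)
  step 8: ref 3 -> FAULT, evict 5, frames=[2,3] (faults so far: 6)
  step 9: ref 1 -> FAULT, evict 2, frames=[1,3] (faults so far: 7)
  step 10: ref 1 -> HIT, frames=[1,3] (faults so far: 7)
  step 11: ref 1 -> HIT, frames=[1,3] (faults so far: 7)
  step 12: ref 2 -> FAULT, evict 3, frames=[1,2] (faults so far: 8)
  step 13: ref 1 -> HIT, frames=[1,2] (faults so far: 8)
  step 14: ref 2 -> HIT, frames=[1,2] (faults so far: 8)
  FIFO total faults: 8
--- LRU ---
  step 0: ref 4 -> FAULT, frames=[4,-] (faults so far: 1)
  step 1: ref 2 -> FAULT, frames=[4,2] (faults so far: 2)
  step 2: ref 1 -> FAULT, evict 4, frames=[1,2] (faults so far: 3)
  step 3: ref 2 -> HIT, frames=[1,2] (faults so far: 3)
  step 4: ref 5 -> FAULT, evict 1, frames=[5,2] (faults so far: 4)
  step 5: ref 1 -> FAULT, evict 2, frames=[5,1] (faults so far: 5)
  step 6: ref 2 -> FAULT, evict 5, frames=[2,1] (faults so far: 6)
  step 7: ref 5 -> FAULT, evict 1, frames=[2,5] (faults so far: 7)
  step 8: ref 3 -> FAULT, evict 2, frames=[3,5] (faults so far: 8)
  step 9: ref 1 -> FAULT, evict 5, frames=[3,1] (faults so far: 9)
  step 10: ref 1 -> HIT, frames=[3,1] (faults so far: 9)
  step 11: ref 1 -> HIT, frames=[3,1] (faults so far: 9)
  step 12: ref 2 -> FAULT, evict 3, frames=[2,1] (faults so far: 10)
  step 13: ref 1 -> HIT, frames=[2,1] (faults so far: 10)
  step 14: ref 2 -> HIT, frames=[2,1] (faults so far: 10)
  LRU total faults: 10
--- Optimal ---
  step 0: ref 4 -> FAULT, frames=[4,-] (faults so far: 1)
  step 1: ref 2 -> FAULT, frames=[4,2] (faults so far: 2)
  step 2: ref 1 -> FAULT, evict 4, frames=[1,2] (faults so far: 3)
  step 3: ref 2 -> HIT, frames=[1,2] (faults so far: 3)
  step 4: ref 5 -> FAULT, evict 2, frames=[1,5] (faults so far: 4)
  step 5: ref 1 -> HIT, frames=[1,5] (faults so far: 4)
  step 6: ref 2 -> FAULT, evict 1, frames=[2,5] (faults so far: 5)
  step 7: ref 5 -> HIT, frames=[2,5] (faults so far: 5)
  step 8: ref 3 -> FAULT, evict 5, frames=[2,3] (faults so far: 6)
  step 9: ref 1 -> FAULT, evict 3, frames=[2,1] (faults so far: 7)
  step 10: ref 1 -> HIT, frames=[2,1] (faults so far: 7)
  step 11: ref 1 -> HIT, frames=[2,1] (faults so far: 7)
  step 12: ref 2 -> HIT, frames=[2,1] (faults so far: 7)
  step 13: ref 1 -> HIT, frames=[2,1] (faults so far: 7)
  step 14: ref 2 -> HIT, frames=[2,1] (faults so far: 7)
  Optimal total faults: 7

Answer: 8 10 7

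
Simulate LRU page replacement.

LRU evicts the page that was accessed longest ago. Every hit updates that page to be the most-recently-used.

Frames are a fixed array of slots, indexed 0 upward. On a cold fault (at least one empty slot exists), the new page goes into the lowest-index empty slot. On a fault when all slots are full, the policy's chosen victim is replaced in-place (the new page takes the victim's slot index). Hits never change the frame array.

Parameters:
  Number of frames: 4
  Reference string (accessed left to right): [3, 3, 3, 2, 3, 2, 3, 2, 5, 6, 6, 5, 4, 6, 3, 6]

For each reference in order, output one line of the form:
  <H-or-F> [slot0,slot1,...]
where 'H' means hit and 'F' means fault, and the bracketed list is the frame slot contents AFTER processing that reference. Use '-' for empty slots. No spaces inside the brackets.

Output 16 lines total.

F [3,-,-,-]
H [3,-,-,-]
H [3,-,-,-]
F [3,2,-,-]
H [3,2,-,-]
H [3,2,-,-]
H [3,2,-,-]
H [3,2,-,-]
F [3,2,5,-]
F [3,2,5,6]
H [3,2,5,6]
H [3,2,5,6]
F [4,2,5,6]
H [4,2,5,6]
F [4,3,5,6]
H [4,3,5,6]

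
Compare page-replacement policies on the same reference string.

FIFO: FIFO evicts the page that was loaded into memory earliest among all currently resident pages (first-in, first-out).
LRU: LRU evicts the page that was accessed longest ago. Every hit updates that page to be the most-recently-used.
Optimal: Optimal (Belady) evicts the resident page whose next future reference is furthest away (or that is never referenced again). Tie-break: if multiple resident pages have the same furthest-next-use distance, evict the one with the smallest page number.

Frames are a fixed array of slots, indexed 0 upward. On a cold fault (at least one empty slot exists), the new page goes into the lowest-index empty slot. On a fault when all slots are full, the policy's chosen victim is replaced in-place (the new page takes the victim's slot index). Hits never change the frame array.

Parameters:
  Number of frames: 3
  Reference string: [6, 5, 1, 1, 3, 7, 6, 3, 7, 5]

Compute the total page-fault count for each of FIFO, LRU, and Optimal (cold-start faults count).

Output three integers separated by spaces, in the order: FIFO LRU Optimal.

Answer: 7 7 6

Derivation:
--- FIFO ---
  step 0: ref 6 -> FAULT, frames=[6,-,-] (faults so far: 1)
  step 1: ref 5 -> FAULT, frames=[6,5,-] (faults so far: 2)
  step 2: ref 1 -> FAULT, frames=[6,5,1] (faults so far: 3)
  step 3: ref 1 -> HIT, frames=[6,5,1] (faults so far: 3)
  step 4: ref 3 -> FAULT, evict 6, frames=[3,5,1] (faults so far: 4)
  step 5: ref 7 -> FAULT, evict 5, frames=[3,7,1] (faults so far: 5)
  step 6: ref 6 -> FAULT, evict 1, frames=[3,7,6] (faults so far: 6)
  step 7: ref 3 -> HIT, frames=[3,7,6] (faults so far: 6)
  step 8: ref 7 -> HIT, frames=[3,7,6] (faults so far: 6)
  step 9: ref 5 -> FAULT, evict 3, frames=[5,7,6] (faults so far: 7)
  FIFO total faults: 7
--- LRU ---
  step 0: ref 6 -> FAULT, frames=[6,-,-] (faults so far: 1)
  step 1: ref 5 -> FAULT, frames=[6,5,-] (faults so far: 2)
  step 2: ref 1 -> FAULT, frames=[6,5,1] (faults so far: 3)
  step 3: ref 1 -> HIT, frames=[6,5,1] (faults so far: 3)
  step 4: ref 3 -> FAULT, evict 6, frames=[3,5,1] (faults so far: 4)
  step 5: ref 7 -> FAULT, evict 5, frames=[3,7,1] (faults so far: 5)
  step 6: ref 6 -> FAULT, evict 1, frames=[3,7,6] (faults so far: 6)
  step 7: ref 3 -> HIT, frames=[3,7,6] (faults so far: 6)
  step 8: ref 7 -> HIT, frames=[3,7,6] (faults so far: 6)
  step 9: ref 5 -> FAULT, evict 6, frames=[3,7,5] (faults so far: 7)
  LRU total faults: 7
--- Optimal ---
  step 0: ref 6 -> FAULT, frames=[6,-,-] (faults so far: 1)
  step 1: ref 5 -> FAULT, frames=[6,5,-] (faults so far: 2)
  step 2: ref 1 -> FAULT, frames=[6,5,1] (faults so far: 3)
  step 3: ref 1 -> HIT, frames=[6,5,1] (faults so far: 3)
  step 4: ref 3 -> FAULT, evict 1, frames=[6,5,3] (faults so far: 4)
  step 5: ref 7 -> FAULT, evict 5, frames=[6,7,3] (faults so far: 5)
  step 6: ref 6 -> HIT, frames=[6,7,3] (faults so far: 5)
  step 7: ref 3 -> HIT, frames=[6,7,3] (faults so far: 5)
  step 8: ref 7 -> HIT, frames=[6,7,3] (faults so far: 5)
  step 9: ref 5 -> FAULT, evict 3, frames=[6,7,5] (faults so far: 6)
  Optimal total faults: 6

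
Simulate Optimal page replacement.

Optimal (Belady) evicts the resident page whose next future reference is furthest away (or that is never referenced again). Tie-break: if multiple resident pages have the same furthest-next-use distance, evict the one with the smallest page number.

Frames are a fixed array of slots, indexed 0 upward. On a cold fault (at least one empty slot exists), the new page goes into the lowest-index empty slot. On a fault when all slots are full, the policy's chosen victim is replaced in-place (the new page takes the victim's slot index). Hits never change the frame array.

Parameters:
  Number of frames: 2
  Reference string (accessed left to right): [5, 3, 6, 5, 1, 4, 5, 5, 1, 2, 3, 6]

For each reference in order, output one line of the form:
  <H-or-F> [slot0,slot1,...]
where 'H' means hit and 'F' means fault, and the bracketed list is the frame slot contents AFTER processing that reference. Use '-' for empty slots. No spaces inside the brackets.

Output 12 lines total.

F [5,-]
F [5,3]
F [5,6]
H [5,6]
F [5,1]
F [5,4]
H [5,4]
H [5,4]
F [5,1]
F [5,2]
F [5,3]
F [5,6]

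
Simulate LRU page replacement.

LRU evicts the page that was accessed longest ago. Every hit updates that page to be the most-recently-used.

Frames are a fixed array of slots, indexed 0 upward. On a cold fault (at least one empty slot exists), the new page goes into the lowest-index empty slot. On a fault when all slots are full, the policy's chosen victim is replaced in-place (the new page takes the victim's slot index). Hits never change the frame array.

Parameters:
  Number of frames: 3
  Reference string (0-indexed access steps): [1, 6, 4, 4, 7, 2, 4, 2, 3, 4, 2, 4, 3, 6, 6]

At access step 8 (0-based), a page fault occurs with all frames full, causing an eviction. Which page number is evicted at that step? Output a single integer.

Answer: 7

Derivation:
Step 0: ref 1 -> FAULT, frames=[1,-,-]
Step 1: ref 6 -> FAULT, frames=[1,6,-]
Step 2: ref 4 -> FAULT, frames=[1,6,4]
Step 3: ref 4 -> HIT, frames=[1,6,4]
Step 4: ref 7 -> FAULT, evict 1, frames=[7,6,4]
Step 5: ref 2 -> FAULT, evict 6, frames=[7,2,4]
Step 6: ref 4 -> HIT, frames=[7,2,4]
Step 7: ref 2 -> HIT, frames=[7,2,4]
Step 8: ref 3 -> FAULT, evict 7, frames=[3,2,4]
At step 8: evicted page 7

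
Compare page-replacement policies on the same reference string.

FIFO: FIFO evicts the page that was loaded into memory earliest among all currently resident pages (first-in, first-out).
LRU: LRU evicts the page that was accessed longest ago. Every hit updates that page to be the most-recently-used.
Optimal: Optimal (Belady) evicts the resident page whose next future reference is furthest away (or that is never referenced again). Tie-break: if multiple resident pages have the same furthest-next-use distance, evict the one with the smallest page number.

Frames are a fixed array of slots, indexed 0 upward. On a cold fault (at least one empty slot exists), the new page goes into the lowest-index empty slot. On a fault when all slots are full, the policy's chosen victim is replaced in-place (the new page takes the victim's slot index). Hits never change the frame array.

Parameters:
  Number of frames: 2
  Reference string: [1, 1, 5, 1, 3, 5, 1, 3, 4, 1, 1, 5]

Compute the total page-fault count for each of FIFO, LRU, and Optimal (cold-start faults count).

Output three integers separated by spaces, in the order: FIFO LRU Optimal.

--- FIFO ---
  step 0: ref 1 -> FAULT, frames=[1,-] (faults so far: 1)
  step 1: ref 1 -> HIT, frames=[1,-] (faults so far: 1)
  step 2: ref 5 -> FAULT, frames=[1,5] (faults so far: 2)
  step 3: ref 1 -> HIT, frames=[1,5] (faults so far: 2)
  step 4: ref 3 -> FAULT, evict 1, frames=[3,5] (faults so far: 3)
  step 5: ref 5 -> HIT, frames=[3,5] (faults so far: 3)
  step 6: ref 1 -> FAULT, evict 5, frames=[3,1] (faults so far: 4)
  step 7: ref 3 -> HIT, frames=[3,1] (faults so far: 4)
  step 8: ref 4 -> FAULT, evict 3, frames=[4,1] (faults so far: 5)
  step 9: ref 1 -> HIT, frames=[4,1] (faults so far: 5)
  step 10: ref 1 -> HIT, frames=[4,1] (faults so far: 5)
  step 11: ref 5 -> FAULT, evict 1, frames=[4,5] (faults so far: 6)
  FIFO total faults: 6
--- LRU ---
  step 0: ref 1 -> FAULT, frames=[1,-] (faults so far: 1)
  step 1: ref 1 -> HIT, frames=[1,-] (faults so far: 1)
  step 2: ref 5 -> FAULT, frames=[1,5] (faults so far: 2)
  step 3: ref 1 -> HIT, frames=[1,5] (faults so far: 2)
  step 4: ref 3 -> FAULT, evict 5, frames=[1,3] (faults so far: 3)
  step 5: ref 5 -> FAULT, evict 1, frames=[5,3] (faults so far: 4)
  step 6: ref 1 -> FAULT, evict 3, frames=[5,1] (faults so far: 5)
  step 7: ref 3 -> FAULT, evict 5, frames=[3,1] (faults so far: 6)
  step 8: ref 4 -> FAULT, evict 1, frames=[3,4] (faults so far: 7)
  step 9: ref 1 -> FAULT, evict 3, frames=[1,4] (faults so far: 8)
  step 10: ref 1 -> HIT, frames=[1,4] (faults so far: 8)
  step 11: ref 5 -> FAULT, evict 4, frames=[1,5] (faults so far: 9)
  LRU total faults: 9
--- Optimal ---
  step 0: ref 1 -> FAULT, frames=[1,-] (faults so far: 1)
  step 1: ref 1 -> HIT, frames=[1,-] (faults so far: 1)
  step 2: ref 5 -> FAULT, frames=[1,5] (faults so far: 2)
  step 3: ref 1 -> HIT, frames=[1,5] (faults so far: 2)
  step 4: ref 3 -> FAULT, evict 1, frames=[3,5] (faults so far: 3)
  step 5: ref 5 -> HIT, frames=[3,5] (faults so far: 3)
  step 6: ref 1 -> FAULT, evict 5, frames=[3,1] (faults so far: 4)
  step 7: ref 3 -> HIT, frames=[3,1] (faults so far: 4)
  step 8: ref 4 -> FAULT, evict 3, frames=[4,1] (faults so far: 5)
  step 9: ref 1 -> HIT, frames=[4,1] (faults so far: 5)
  step 10: ref 1 -> HIT, frames=[4,1] (faults so far: 5)
  step 11: ref 5 -> FAULT, evict 1, frames=[4,5] (faults so far: 6)
  Optimal total faults: 6

Answer: 6 9 6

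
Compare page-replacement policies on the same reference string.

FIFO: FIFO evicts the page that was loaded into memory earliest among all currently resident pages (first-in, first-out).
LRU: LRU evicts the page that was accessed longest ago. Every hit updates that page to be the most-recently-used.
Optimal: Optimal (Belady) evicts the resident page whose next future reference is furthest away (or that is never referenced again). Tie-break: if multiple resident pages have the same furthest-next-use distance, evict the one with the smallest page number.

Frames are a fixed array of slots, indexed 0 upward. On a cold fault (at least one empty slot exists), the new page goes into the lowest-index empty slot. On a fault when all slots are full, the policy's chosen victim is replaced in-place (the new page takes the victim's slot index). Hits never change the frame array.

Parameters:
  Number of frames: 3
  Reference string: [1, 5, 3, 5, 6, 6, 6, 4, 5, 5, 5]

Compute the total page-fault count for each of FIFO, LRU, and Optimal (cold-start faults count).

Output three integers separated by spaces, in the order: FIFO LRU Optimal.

--- FIFO ---
  step 0: ref 1 -> FAULT, frames=[1,-,-] (faults so far: 1)
  step 1: ref 5 -> FAULT, frames=[1,5,-] (faults so far: 2)
  step 2: ref 3 -> FAULT, frames=[1,5,3] (faults so far: 3)
  step 3: ref 5 -> HIT, frames=[1,5,3] (faults so far: 3)
  step 4: ref 6 -> FAULT, evict 1, frames=[6,5,3] (faults so far: 4)
  step 5: ref 6 -> HIT, frames=[6,5,3] (faults so far: 4)
  step 6: ref 6 -> HIT, frames=[6,5,3] (faults so far: 4)
  step 7: ref 4 -> FAULT, evict 5, frames=[6,4,3] (faults so far: 5)
  step 8: ref 5 -> FAULT, evict 3, frames=[6,4,5] (faults so far: 6)
  step 9: ref 5 -> HIT, frames=[6,4,5] (faults so far: 6)
  step 10: ref 5 -> HIT, frames=[6,4,5] (faults so far: 6)
  FIFO total faults: 6
--- LRU ---
  step 0: ref 1 -> FAULT, frames=[1,-,-] (faults so far: 1)
  step 1: ref 5 -> FAULT, frames=[1,5,-] (faults so far: 2)
  step 2: ref 3 -> FAULT, frames=[1,5,3] (faults so far: 3)
  step 3: ref 5 -> HIT, frames=[1,5,3] (faults so far: 3)
  step 4: ref 6 -> FAULT, evict 1, frames=[6,5,3] (faults so far: 4)
  step 5: ref 6 -> HIT, frames=[6,5,3] (faults so far: 4)
  step 6: ref 6 -> HIT, frames=[6,5,3] (faults so far: 4)
  step 7: ref 4 -> FAULT, evict 3, frames=[6,5,4] (faults so far: 5)
  step 8: ref 5 -> HIT, frames=[6,5,4] (faults so far: 5)
  step 9: ref 5 -> HIT, frames=[6,5,4] (faults so far: 5)
  step 10: ref 5 -> HIT, frames=[6,5,4] (faults so far: 5)
  LRU total faults: 5
--- Optimal ---
  step 0: ref 1 -> FAULT, frames=[1,-,-] (faults so far: 1)
  step 1: ref 5 -> FAULT, frames=[1,5,-] (faults so far: 2)
  step 2: ref 3 -> FAULT, frames=[1,5,3] (faults so far: 3)
  step 3: ref 5 -> HIT, frames=[1,5,3] (faults so far: 3)
  step 4: ref 6 -> FAULT, evict 1, frames=[6,5,3] (faults so far: 4)
  step 5: ref 6 -> HIT, frames=[6,5,3] (faults so far: 4)
  step 6: ref 6 -> HIT, frames=[6,5,3] (faults so far: 4)
  step 7: ref 4 -> FAULT, evict 3, frames=[6,5,4] (faults so far: 5)
  step 8: ref 5 -> HIT, frames=[6,5,4] (faults so far: 5)
  step 9: ref 5 -> HIT, frames=[6,5,4] (faults so far: 5)
  step 10: ref 5 -> HIT, frames=[6,5,4] (faults so far: 5)
  Optimal total faults: 5

Answer: 6 5 5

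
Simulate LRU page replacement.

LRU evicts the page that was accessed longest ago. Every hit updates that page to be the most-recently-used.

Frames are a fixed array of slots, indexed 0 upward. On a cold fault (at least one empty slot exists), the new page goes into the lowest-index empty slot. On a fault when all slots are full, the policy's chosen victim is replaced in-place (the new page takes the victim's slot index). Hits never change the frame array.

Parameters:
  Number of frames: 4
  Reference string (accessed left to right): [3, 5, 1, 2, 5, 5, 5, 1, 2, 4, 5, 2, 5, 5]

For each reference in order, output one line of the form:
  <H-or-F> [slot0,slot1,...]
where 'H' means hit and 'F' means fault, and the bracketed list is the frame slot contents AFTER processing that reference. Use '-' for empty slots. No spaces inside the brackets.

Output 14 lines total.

F [3,-,-,-]
F [3,5,-,-]
F [3,5,1,-]
F [3,5,1,2]
H [3,5,1,2]
H [3,5,1,2]
H [3,5,1,2]
H [3,5,1,2]
H [3,5,1,2]
F [4,5,1,2]
H [4,5,1,2]
H [4,5,1,2]
H [4,5,1,2]
H [4,5,1,2]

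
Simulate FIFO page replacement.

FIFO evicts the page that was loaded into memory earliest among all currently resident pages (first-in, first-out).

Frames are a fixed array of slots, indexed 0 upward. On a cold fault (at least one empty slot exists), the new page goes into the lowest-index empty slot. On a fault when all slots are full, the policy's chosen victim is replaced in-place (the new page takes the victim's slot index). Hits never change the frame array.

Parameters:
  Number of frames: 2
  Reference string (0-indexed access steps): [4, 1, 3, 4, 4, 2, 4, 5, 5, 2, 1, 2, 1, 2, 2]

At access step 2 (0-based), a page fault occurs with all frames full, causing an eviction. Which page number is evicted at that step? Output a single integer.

Answer: 4

Derivation:
Step 0: ref 4 -> FAULT, frames=[4,-]
Step 1: ref 1 -> FAULT, frames=[4,1]
Step 2: ref 3 -> FAULT, evict 4, frames=[3,1]
At step 2: evicted page 4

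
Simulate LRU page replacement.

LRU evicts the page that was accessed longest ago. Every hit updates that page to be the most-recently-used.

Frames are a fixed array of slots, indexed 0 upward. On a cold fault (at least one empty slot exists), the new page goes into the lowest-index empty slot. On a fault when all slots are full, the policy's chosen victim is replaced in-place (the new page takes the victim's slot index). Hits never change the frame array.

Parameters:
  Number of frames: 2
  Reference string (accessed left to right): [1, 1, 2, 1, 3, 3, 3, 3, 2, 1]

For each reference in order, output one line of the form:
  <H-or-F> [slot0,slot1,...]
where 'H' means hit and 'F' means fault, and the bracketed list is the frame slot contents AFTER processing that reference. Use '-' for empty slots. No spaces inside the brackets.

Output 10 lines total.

F [1,-]
H [1,-]
F [1,2]
H [1,2]
F [1,3]
H [1,3]
H [1,3]
H [1,3]
F [2,3]
F [2,1]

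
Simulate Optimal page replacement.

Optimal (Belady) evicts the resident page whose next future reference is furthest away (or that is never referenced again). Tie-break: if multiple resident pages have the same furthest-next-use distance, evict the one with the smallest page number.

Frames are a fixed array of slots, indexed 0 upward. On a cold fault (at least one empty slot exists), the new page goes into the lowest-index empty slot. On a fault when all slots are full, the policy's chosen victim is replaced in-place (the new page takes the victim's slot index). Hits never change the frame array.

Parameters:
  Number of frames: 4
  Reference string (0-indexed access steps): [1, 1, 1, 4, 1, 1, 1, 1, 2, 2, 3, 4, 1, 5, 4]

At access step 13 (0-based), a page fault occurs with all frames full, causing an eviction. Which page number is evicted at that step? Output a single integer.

Step 0: ref 1 -> FAULT, frames=[1,-,-,-]
Step 1: ref 1 -> HIT, frames=[1,-,-,-]
Step 2: ref 1 -> HIT, frames=[1,-,-,-]
Step 3: ref 4 -> FAULT, frames=[1,4,-,-]
Step 4: ref 1 -> HIT, frames=[1,4,-,-]
Step 5: ref 1 -> HIT, frames=[1,4,-,-]
Step 6: ref 1 -> HIT, frames=[1,4,-,-]
Step 7: ref 1 -> HIT, frames=[1,4,-,-]
Step 8: ref 2 -> FAULT, frames=[1,4,2,-]
Step 9: ref 2 -> HIT, frames=[1,4,2,-]
Step 10: ref 3 -> FAULT, frames=[1,4,2,3]
Step 11: ref 4 -> HIT, frames=[1,4,2,3]
Step 12: ref 1 -> HIT, frames=[1,4,2,3]
Step 13: ref 5 -> FAULT, evict 1, frames=[5,4,2,3]
At step 13: evicted page 1

Answer: 1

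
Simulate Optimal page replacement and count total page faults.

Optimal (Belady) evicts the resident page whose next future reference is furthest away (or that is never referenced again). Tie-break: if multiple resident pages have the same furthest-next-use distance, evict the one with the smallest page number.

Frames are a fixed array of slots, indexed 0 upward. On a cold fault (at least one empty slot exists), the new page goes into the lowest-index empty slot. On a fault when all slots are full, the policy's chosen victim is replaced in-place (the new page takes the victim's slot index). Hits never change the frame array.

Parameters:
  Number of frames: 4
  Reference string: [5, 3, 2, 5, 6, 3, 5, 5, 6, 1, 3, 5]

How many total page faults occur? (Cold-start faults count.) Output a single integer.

Answer: 5

Derivation:
Step 0: ref 5 → FAULT, frames=[5,-,-,-]
Step 1: ref 3 → FAULT, frames=[5,3,-,-]
Step 2: ref 2 → FAULT, frames=[5,3,2,-]
Step 3: ref 5 → HIT, frames=[5,3,2,-]
Step 4: ref 6 → FAULT, frames=[5,3,2,6]
Step 5: ref 3 → HIT, frames=[5,3,2,6]
Step 6: ref 5 → HIT, frames=[5,3,2,6]
Step 7: ref 5 → HIT, frames=[5,3,2,6]
Step 8: ref 6 → HIT, frames=[5,3,2,6]
Step 9: ref 1 → FAULT (evict 2), frames=[5,3,1,6]
Step 10: ref 3 → HIT, frames=[5,3,1,6]
Step 11: ref 5 → HIT, frames=[5,3,1,6]
Total faults: 5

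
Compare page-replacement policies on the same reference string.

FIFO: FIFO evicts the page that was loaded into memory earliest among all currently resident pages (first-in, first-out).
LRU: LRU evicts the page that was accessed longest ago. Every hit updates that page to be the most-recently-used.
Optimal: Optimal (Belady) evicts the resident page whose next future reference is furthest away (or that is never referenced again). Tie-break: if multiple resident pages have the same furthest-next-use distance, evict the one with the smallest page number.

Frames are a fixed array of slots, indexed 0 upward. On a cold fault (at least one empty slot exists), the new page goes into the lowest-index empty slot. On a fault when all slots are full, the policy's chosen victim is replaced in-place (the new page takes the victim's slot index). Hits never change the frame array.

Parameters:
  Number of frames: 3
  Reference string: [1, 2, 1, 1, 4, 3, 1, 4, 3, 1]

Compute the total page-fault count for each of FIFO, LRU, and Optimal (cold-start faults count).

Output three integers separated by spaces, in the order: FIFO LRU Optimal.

Answer: 5 4 4

Derivation:
--- FIFO ---
  step 0: ref 1 -> FAULT, frames=[1,-,-] (faults so far: 1)
  step 1: ref 2 -> FAULT, frames=[1,2,-] (faults so far: 2)
  step 2: ref 1 -> HIT, frames=[1,2,-] (faults so far: 2)
  step 3: ref 1 -> HIT, frames=[1,2,-] (faults so far: 2)
  step 4: ref 4 -> FAULT, frames=[1,2,4] (faults so far: 3)
  step 5: ref 3 -> FAULT, evict 1, frames=[3,2,4] (faults so far: 4)
  step 6: ref 1 -> FAULT, evict 2, frames=[3,1,4] (faults so far: 5)
  step 7: ref 4 -> HIT, frames=[3,1,4] (faults so far: 5)
  step 8: ref 3 -> HIT, frames=[3,1,4] (faults so far: 5)
  step 9: ref 1 -> HIT, frames=[3,1,4] (faults so far: 5)
  FIFO total faults: 5
--- LRU ---
  step 0: ref 1 -> FAULT, frames=[1,-,-] (faults so far: 1)
  step 1: ref 2 -> FAULT, frames=[1,2,-] (faults so far: 2)
  step 2: ref 1 -> HIT, frames=[1,2,-] (faults so far: 2)
  step 3: ref 1 -> HIT, frames=[1,2,-] (faults so far: 2)
  step 4: ref 4 -> FAULT, frames=[1,2,4] (faults so far: 3)
  step 5: ref 3 -> FAULT, evict 2, frames=[1,3,4] (faults so far: 4)
  step 6: ref 1 -> HIT, frames=[1,3,4] (faults so far: 4)
  step 7: ref 4 -> HIT, frames=[1,3,4] (faults so far: 4)
  step 8: ref 3 -> HIT, frames=[1,3,4] (faults so far: 4)
  step 9: ref 1 -> HIT, frames=[1,3,4] (faults so far: 4)
  LRU total faults: 4
--- Optimal ---
  step 0: ref 1 -> FAULT, frames=[1,-,-] (faults so far: 1)
  step 1: ref 2 -> FAULT, frames=[1,2,-] (faults so far: 2)
  step 2: ref 1 -> HIT, frames=[1,2,-] (faults so far: 2)
  step 3: ref 1 -> HIT, frames=[1,2,-] (faults so far: 2)
  step 4: ref 4 -> FAULT, frames=[1,2,4] (faults so far: 3)
  step 5: ref 3 -> FAULT, evict 2, frames=[1,3,4] (faults so far: 4)
  step 6: ref 1 -> HIT, frames=[1,3,4] (faults so far: 4)
  step 7: ref 4 -> HIT, frames=[1,3,4] (faults so far: 4)
  step 8: ref 3 -> HIT, frames=[1,3,4] (faults so far: 4)
  step 9: ref 1 -> HIT, frames=[1,3,4] (faults so far: 4)
  Optimal total faults: 4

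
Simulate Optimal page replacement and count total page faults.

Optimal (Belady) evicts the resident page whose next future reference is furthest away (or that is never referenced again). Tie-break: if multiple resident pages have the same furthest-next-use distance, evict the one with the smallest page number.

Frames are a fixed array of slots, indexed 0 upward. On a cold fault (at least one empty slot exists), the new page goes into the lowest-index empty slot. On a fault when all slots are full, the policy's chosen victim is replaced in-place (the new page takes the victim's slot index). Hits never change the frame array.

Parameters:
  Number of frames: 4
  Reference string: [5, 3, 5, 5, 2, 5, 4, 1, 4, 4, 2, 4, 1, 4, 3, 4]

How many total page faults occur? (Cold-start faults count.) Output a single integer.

Step 0: ref 5 → FAULT, frames=[5,-,-,-]
Step 1: ref 3 → FAULT, frames=[5,3,-,-]
Step 2: ref 5 → HIT, frames=[5,3,-,-]
Step 3: ref 5 → HIT, frames=[5,3,-,-]
Step 4: ref 2 → FAULT, frames=[5,3,2,-]
Step 5: ref 5 → HIT, frames=[5,3,2,-]
Step 6: ref 4 → FAULT, frames=[5,3,2,4]
Step 7: ref 1 → FAULT (evict 5), frames=[1,3,2,4]
Step 8: ref 4 → HIT, frames=[1,3,2,4]
Step 9: ref 4 → HIT, frames=[1,3,2,4]
Step 10: ref 2 → HIT, frames=[1,3,2,4]
Step 11: ref 4 → HIT, frames=[1,3,2,4]
Step 12: ref 1 → HIT, frames=[1,3,2,4]
Step 13: ref 4 → HIT, frames=[1,3,2,4]
Step 14: ref 3 → HIT, frames=[1,3,2,4]
Step 15: ref 4 → HIT, frames=[1,3,2,4]
Total faults: 5

Answer: 5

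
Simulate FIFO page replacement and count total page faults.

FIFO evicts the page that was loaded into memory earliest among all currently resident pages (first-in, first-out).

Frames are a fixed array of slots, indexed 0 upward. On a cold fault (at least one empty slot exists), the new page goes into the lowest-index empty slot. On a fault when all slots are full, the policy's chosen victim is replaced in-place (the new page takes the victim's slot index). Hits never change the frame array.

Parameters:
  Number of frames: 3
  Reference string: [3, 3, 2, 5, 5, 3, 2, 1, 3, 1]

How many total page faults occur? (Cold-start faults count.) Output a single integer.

Step 0: ref 3 → FAULT, frames=[3,-,-]
Step 1: ref 3 → HIT, frames=[3,-,-]
Step 2: ref 2 → FAULT, frames=[3,2,-]
Step 3: ref 5 → FAULT, frames=[3,2,5]
Step 4: ref 5 → HIT, frames=[3,2,5]
Step 5: ref 3 → HIT, frames=[3,2,5]
Step 6: ref 2 → HIT, frames=[3,2,5]
Step 7: ref 1 → FAULT (evict 3), frames=[1,2,5]
Step 8: ref 3 → FAULT (evict 2), frames=[1,3,5]
Step 9: ref 1 → HIT, frames=[1,3,5]
Total faults: 5

Answer: 5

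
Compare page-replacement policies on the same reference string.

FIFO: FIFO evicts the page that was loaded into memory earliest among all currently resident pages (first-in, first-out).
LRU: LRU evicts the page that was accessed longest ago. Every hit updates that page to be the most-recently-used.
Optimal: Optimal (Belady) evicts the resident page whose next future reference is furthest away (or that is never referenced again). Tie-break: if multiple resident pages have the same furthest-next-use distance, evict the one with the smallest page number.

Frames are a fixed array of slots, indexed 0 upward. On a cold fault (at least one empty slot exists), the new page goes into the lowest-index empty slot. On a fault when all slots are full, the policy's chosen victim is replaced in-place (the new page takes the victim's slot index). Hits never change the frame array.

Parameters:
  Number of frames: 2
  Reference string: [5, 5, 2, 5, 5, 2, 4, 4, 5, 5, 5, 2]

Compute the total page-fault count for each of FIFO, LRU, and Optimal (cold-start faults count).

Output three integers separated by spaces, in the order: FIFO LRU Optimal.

Answer: 5 5 4

Derivation:
--- FIFO ---
  step 0: ref 5 -> FAULT, frames=[5,-] (faults so far: 1)
  step 1: ref 5 -> HIT, frames=[5,-] (faults so far: 1)
  step 2: ref 2 -> FAULT, frames=[5,2] (faults so far: 2)
  step 3: ref 5 -> HIT, frames=[5,2] (faults so far: 2)
  step 4: ref 5 -> HIT, frames=[5,2] (faults so far: 2)
  step 5: ref 2 -> HIT, frames=[5,2] (faults so far: 2)
  step 6: ref 4 -> FAULT, evict 5, frames=[4,2] (faults so far: 3)
  step 7: ref 4 -> HIT, frames=[4,2] (faults so far: 3)
  step 8: ref 5 -> FAULT, evict 2, frames=[4,5] (faults so far: 4)
  step 9: ref 5 -> HIT, frames=[4,5] (faults so far: 4)
  step 10: ref 5 -> HIT, frames=[4,5] (faults so far: 4)
  step 11: ref 2 -> FAULT, evict 4, frames=[2,5] (faults so far: 5)
  FIFO total faults: 5
--- LRU ---
  step 0: ref 5 -> FAULT, frames=[5,-] (faults so far: 1)
  step 1: ref 5 -> HIT, frames=[5,-] (faults so far: 1)
  step 2: ref 2 -> FAULT, frames=[5,2] (faults so far: 2)
  step 3: ref 5 -> HIT, frames=[5,2] (faults so far: 2)
  step 4: ref 5 -> HIT, frames=[5,2] (faults so far: 2)
  step 5: ref 2 -> HIT, frames=[5,2] (faults so far: 2)
  step 6: ref 4 -> FAULT, evict 5, frames=[4,2] (faults so far: 3)
  step 7: ref 4 -> HIT, frames=[4,2] (faults so far: 3)
  step 8: ref 5 -> FAULT, evict 2, frames=[4,5] (faults so far: 4)
  step 9: ref 5 -> HIT, frames=[4,5] (faults so far: 4)
  step 10: ref 5 -> HIT, frames=[4,5] (faults so far: 4)
  step 11: ref 2 -> FAULT, evict 4, frames=[2,5] (faults so far: 5)
  LRU total faults: 5
--- Optimal ---
  step 0: ref 5 -> FAULT, frames=[5,-] (faults so far: 1)
  step 1: ref 5 -> HIT, frames=[5,-] (faults so far: 1)
  step 2: ref 2 -> FAULT, frames=[5,2] (faults so far: 2)
  step 3: ref 5 -> HIT, frames=[5,2] (faults so far: 2)
  step 4: ref 5 -> HIT, frames=[5,2] (faults so far: 2)
  step 5: ref 2 -> HIT, frames=[5,2] (faults so far: 2)
  step 6: ref 4 -> FAULT, evict 2, frames=[5,4] (faults so far: 3)
  step 7: ref 4 -> HIT, frames=[5,4] (faults so far: 3)
  step 8: ref 5 -> HIT, frames=[5,4] (faults so far: 3)
  step 9: ref 5 -> HIT, frames=[5,4] (faults so far: 3)
  step 10: ref 5 -> HIT, frames=[5,4] (faults so far: 3)
  step 11: ref 2 -> FAULT, evict 4, frames=[5,2] (faults so far: 4)
  Optimal total faults: 4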